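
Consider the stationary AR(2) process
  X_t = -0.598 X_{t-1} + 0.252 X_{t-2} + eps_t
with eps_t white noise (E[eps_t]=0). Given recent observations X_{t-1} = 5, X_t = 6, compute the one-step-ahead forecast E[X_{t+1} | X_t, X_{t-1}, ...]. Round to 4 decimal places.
E[X_{t+1} \mid \mathcal F_t] = -2.3280

For an AR(p) model X_t = c + sum_i phi_i X_{t-i} + eps_t, the
one-step-ahead conditional mean is
  E[X_{t+1} | X_t, ...] = c + sum_i phi_i X_{t+1-i}.
Substitute known values:
  E[X_{t+1} | ...] = (-0.598) * (6) + (0.252) * (5)
                   = -2.3280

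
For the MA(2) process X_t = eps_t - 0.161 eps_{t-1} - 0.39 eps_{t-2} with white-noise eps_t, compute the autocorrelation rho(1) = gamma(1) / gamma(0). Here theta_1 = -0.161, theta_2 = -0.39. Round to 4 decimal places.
\rho(1) = -0.0834

For an MA(q) process with theta_0 = 1, the autocovariance is
  gamma(k) = sigma^2 * sum_{i=0..q-k} theta_i * theta_{i+k},
and rho(k) = gamma(k) / gamma(0). Sigma^2 cancels.
  numerator   = (1)*(-0.161) + (-0.161)*(-0.39) = -0.09821.
  denominator = (1)^2 + (-0.161)^2 + (-0.39)^2 = 1.178021.
  rho(1) = -0.09821 / 1.178021 = -0.0834.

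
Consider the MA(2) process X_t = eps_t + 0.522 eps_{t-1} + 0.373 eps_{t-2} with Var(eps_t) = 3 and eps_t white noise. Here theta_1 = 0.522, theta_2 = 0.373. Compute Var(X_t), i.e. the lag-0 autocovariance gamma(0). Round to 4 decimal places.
\gamma(0) = 4.2348

For an MA(q) process X_t = eps_t + sum_i theta_i eps_{t-i} with
Var(eps_t) = sigma^2, the variance is
  gamma(0) = sigma^2 * (1 + sum_i theta_i^2).
  sum_i theta_i^2 = (0.522)^2 + (0.373)^2 = 0.272484 + 0.139129 = 0.411613.
  gamma(0) = 3 * (1 + 0.411613) = 3 * 1.411613 = 4.234839, which rounds to 4.2348.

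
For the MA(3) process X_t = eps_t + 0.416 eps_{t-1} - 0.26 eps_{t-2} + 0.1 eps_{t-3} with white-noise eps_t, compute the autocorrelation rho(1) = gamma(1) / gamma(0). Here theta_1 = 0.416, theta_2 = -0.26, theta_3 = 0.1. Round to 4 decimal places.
\rho(1) = 0.2254

For an MA(q) process with theta_0 = 1, the autocovariance is
  gamma(k) = sigma^2 * sum_{i=0..q-k} theta_i * theta_{i+k},
and rho(k) = gamma(k) / gamma(0). Sigma^2 cancels.
  numerator   = (1)*(0.416) + (0.416)*(-0.26) + (-0.26)*(0.1) = 0.28184.
  denominator = (1)^2 + (0.416)^2 + (-0.26)^2 + (0.1)^2 = 1.250656.
  rho(1) = 0.28184 / 1.250656 = 0.2254.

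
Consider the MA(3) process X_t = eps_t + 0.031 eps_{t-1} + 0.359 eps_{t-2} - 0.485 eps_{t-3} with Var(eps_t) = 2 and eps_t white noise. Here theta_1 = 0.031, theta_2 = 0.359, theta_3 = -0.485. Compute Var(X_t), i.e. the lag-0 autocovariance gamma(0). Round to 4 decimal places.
\gamma(0) = 2.7301

For an MA(q) process X_t = eps_t + sum_i theta_i eps_{t-i} with
Var(eps_t) = sigma^2, the variance is
  gamma(0) = sigma^2 * (1 + sum_i theta_i^2).
  sum_i theta_i^2 = (0.031)^2 + (0.359)^2 + (-0.485)^2 = 0.000961 + 0.128881 + 0.235225 = 0.365067.
  gamma(0) = 2 * (1 + 0.365067) = 2 * 1.365067 = 2.730134, which rounds to 2.7301.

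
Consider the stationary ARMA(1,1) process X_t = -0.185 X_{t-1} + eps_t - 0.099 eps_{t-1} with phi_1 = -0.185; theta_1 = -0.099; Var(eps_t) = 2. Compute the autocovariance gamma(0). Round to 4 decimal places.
\gamma(0) = 2.1670

Multiply the model equation by X_{t-k} and take expectations. With theta_0 = psi_0 = 1 and psi_j the MA(infinity) weights, this gives
  gamma(k) - sum_i phi_i gamma(k-i) = c_k,
  c_k = sigma^2 * sum_{j=k..q} theta_j psi_{j-k}   (c_k = 0 for k > q),
using gamma(-m) = gamma(m).
psi-weights needed (psi_j = theta_j + sum_i phi_i psi_{j-i}):
  psi_1 = theta_1 + phi_1 = -0.099 + (-0.185) = -0.284
Right-hand sides:
  c_0 = sigma^2 (1 + theta_1 psi_1) = 2 * (1 + (-0.099)(-0.284)) = 2 * 1.028116 = 2.056232
  c_1 = sigma^2 theta_1 = 2 * (-0.099) = -0.198
  c_2 = 0
Equations for k = 0 and k = 1 (AR order 1):
  gamma(0) = phi_1 gamma(1) + c_0
  gamma(1) = phi_1 gamma(0) + c_1
Substituting the second into the first: gamma(0) (1 - phi_1^2) = c_0 + phi_1 c_1, so
  gamma(0) = (c_0 + phi_1 c_1) / (1 - phi_1^2) = (2.056232 + (-0.185)(-0.198)) / (1 - (-0.185)^2) = 2.092862 / 0.965775 = 2.167029.
Therefore gamma(0) = 2.1670 (to 4 decimal places).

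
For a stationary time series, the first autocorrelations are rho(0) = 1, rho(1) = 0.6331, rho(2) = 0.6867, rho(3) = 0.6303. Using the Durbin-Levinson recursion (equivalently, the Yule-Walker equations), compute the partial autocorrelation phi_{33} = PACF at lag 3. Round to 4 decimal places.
\phi_{33} = 0.2181

The PACF at lag k is phi_{kk}, the last component of the solution
to the Yule-Walker system G_k phi = r_k where
  (G_k)_{ij} = rho(|i - j|), (r_k)_i = rho(i), i,j = 1..k.
Equivalently, Durbin-Levinson gives phi_{kk} iteratively:
  phi_{11} = rho(1)
  phi_{kk} = [rho(k) - sum_{j=1..k-1} phi_{k-1,j} rho(k-j)]
            / [1 - sum_{j=1..k-1} phi_{k-1,j} rho(j)],
  phi_{k,j} = phi_{k-1,j} - phi_{kk} phi_{k-1,k-j},  j = 1..k-1.
Step k = 1:
  phi_11 = rho(1) = 0.6331.
Step k = 2:
  phi_22 = [rho(2) - phi_11 rho(1)] / [1 - phi_11 rho(1)] = [0.6867 - (0.6331)(0.6331)] / [1 - (0.6331)(0.6331)]
         = 0.28588439 / 0.59918439 = 0.477123.
  Update: phi_21 = phi_11 - phi_22 phi_11 = 0.6331 - (0.477123)(0.6331) = 0.331034.
Step k = 3:
  phi_33 = [rho(3) - phi_21 rho(2) - phi_22 rho(1)] / [1 - phi_21 rho(1) - phi_22 rho(2)]
    numerator   = 0.6303 - (0.331034)(0.6867) - (0.477123)(0.6331) = 0.10091286
    denominator = 1 - (0.331034)(0.6331) - (0.477123)(0.6867) = 0.4627825
  phi_33 = 0.10091286 / 0.4627825 = 0.2181.
Therefore phi_{33} = 0.2181.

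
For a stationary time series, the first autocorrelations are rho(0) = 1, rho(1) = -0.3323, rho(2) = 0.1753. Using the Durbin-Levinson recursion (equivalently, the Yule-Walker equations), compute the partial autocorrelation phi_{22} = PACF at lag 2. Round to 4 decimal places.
\phi_{22} = 0.0729

The PACF at lag k is phi_{kk}, the last component of the solution
to the Yule-Walker system G_k phi = r_k where
  (G_k)_{ij} = rho(|i - j|), (r_k)_i = rho(i), i,j = 1..k.
Equivalently, Durbin-Levinson gives phi_{kk} iteratively:
  phi_{11} = rho(1)
  phi_{kk} = [rho(k) - sum_{j=1..k-1} phi_{k-1,j} rho(k-j)]
            / [1 - sum_{j=1..k-1} phi_{k-1,j} rho(j)],
  phi_{k,j} = phi_{k-1,j} - phi_{kk} phi_{k-1,k-j},  j = 1..k-1.
Step k = 1:
  phi_11 = rho(1) = -0.3323.
Step k = 2:
  phi_22 = [rho(2) - phi_11 rho(1)] / [1 - phi_11 rho(1)] = [0.1753 - (-0.3323)(-0.3323)] / [1 - (-0.3323)(-0.3323)]
         = 0.06487671 / 0.88957671 = 0.0729.
Therefore phi_{22} = 0.0729.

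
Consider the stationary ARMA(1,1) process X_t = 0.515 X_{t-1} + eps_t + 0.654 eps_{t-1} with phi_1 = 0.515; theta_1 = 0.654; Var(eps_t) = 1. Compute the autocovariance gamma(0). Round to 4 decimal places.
\gamma(0) = 2.8598

Multiply the model equation by X_{t-k} and take expectations. With theta_0 = psi_0 = 1 and psi_j the MA(infinity) weights, this gives
  gamma(k) - sum_i phi_i gamma(k-i) = c_k,
  c_k = sigma^2 * sum_{j=k..q} theta_j psi_{j-k}   (c_k = 0 for k > q),
using gamma(-m) = gamma(m).
psi-weights needed (psi_j = theta_j + sum_i phi_i psi_{j-i}):
  psi_1 = theta_1 + phi_1 = 0.654 + (0.515) = 1.169
Right-hand sides:
  c_0 = sigma^2 (1 + theta_1 psi_1) = 1 * (1 + (0.654)(1.169)) = 1 * 1.764526 = 1.764526
  c_1 = sigma^2 theta_1 = 1 * (0.654) = 0.654
  c_2 = 0
Equations for k = 0 and k = 1 (AR order 1):
  gamma(0) = phi_1 gamma(1) + c_0
  gamma(1) = phi_1 gamma(0) + c_1
Substituting the second into the first: gamma(0) (1 - phi_1^2) = c_0 + phi_1 c_1, so
  gamma(0) = (c_0 + phi_1 c_1) / (1 - phi_1^2) = (1.764526 + (0.515)(0.654)) / (1 - (0.515)^2) = 2.101336 / 0.734775 = 2.859836.
Therefore gamma(0) = 2.8598 (to 4 decimal places).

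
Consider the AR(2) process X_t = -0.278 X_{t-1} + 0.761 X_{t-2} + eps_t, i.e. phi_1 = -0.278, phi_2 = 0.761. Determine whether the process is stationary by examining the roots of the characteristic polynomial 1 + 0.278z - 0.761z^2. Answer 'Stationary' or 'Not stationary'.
\text{Not stationary}

The AR(p) characteristic polynomial is P(z) = 1 + 0.278z - 0.761z^2.
Stationarity requires all roots to lie outside the unit circle, i.e. |z| > 1 for every root.
Set 1 + (0.278) z + (-0.761) z^2 = 0, i.e. a z^2 + b z + c = 0 with a = -0.761, b = 0.278, c = 1.
Discriminant D = b^2 - 4ac = (0.278)^2 - 4*(-0.761)*1 = 0.077284 - (-3.044) = 3.121284.
D >= 0, so the roots are real: z = (-b +/- sqrt(D)) / (2a) = (-0.278 +/- 1.766716) / (-1.522).
  z_1 = (-0.278 + 1.766716) / (-1.522) = -0.9781,   |z_1| = 0.9781.
  z_2 = (-0.278 - 1.766716) / (-1.522) = 1.3434,   |z_2| = 1.3434.
Moduli of all roots: 0.9781, 1.3434.
All moduli strictly greater than 1? No.
Verdict: Not stationary.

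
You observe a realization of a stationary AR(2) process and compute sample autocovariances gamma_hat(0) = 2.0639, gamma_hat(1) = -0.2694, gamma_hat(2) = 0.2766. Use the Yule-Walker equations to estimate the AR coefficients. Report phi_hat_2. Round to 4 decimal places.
\hat\phi_{2} = 0.1190

The Yule-Walker equations for an AR(p) process read, in matrix form,
  Gamma_p phi = r_p,   with   (Gamma_p)_{ij} = gamma(|i - j|),
                       (r_p)_i = gamma(i),   i,j = 1..p.
Substitute the sample gammas (Toeplitz matrix and right-hand side of size 2):
  Gamma_p = [[2.0639, -0.2694], [-0.2694, 2.0639]]
  r_p     = [-0.2694, 0.2766]
Written out:
  2.0639 phi_1 - 0.2694 phi_2 = -0.2694
  -0.2694 phi_1 + 2.0639 phi_2 = 0.2766
Solve by Cramer's rule:
  det = gamma(0)^2 - gamma(1)^2 = (2.0639)^2 - (-0.2694)^2 = 4.25968321 - 0.07257636 = 4.18710685
  phi_hat_1 = [gamma(1) gamma(0) - gamma(1) gamma(2)] / det = [(-0.2694)(2.0639) - (-0.2694)(0.2766)] / 4.18710685 = -0.48149862 / 4.18710685 = -0.115
  phi_hat_2 = [gamma(0) gamma(2) - gamma(1)^2] / det = [(2.0639)(0.2766) - (-0.2694)^2] / 4.18710685 = 0.49829838 / 4.18710685 = 0.119
So phi_hat = [-0.1150, 0.1190].
Therefore phi_hat_2 = 0.1190.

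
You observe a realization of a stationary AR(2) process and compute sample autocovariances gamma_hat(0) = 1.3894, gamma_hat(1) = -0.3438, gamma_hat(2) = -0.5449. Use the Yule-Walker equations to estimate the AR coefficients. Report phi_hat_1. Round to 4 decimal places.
\hat\phi_{1} = -0.3670

The Yule-Walker equations for an AR(p) process read, in matrix form,
  Gamma_p phi = r_p,   with   (Gamma_p)_{ij} = gamma(|i - j|),
                       (r_p)_i = gamma(i),   i,j = 1..p.
Substitute the sample gammas (Toeplitz matrix and right-hand side of size 2):
  Gamma_p = [[1.3894, -0.3438], [-0.3438, 1.3894]]
  r_p     = [-0.3438, -0.5449]
Written out:
  1.3894 phi_1 - 0.3438 phi_2 = -0.3438
  -0.3438 phi_1 + 1.3894 phi_2 = -0.5449
Solve by Cramer's rule:
  det = gamma(0)^2 - gamma(1)^2 = (1.3894)^2 - (-0.3438)^2 = 1.93043236 - 0.11819844 = 1.81223392
  phi_hat_1 = [gamma(1) gamma(0) - gamma(1) gamma(2)] / det = [(-0.3438)(1.3894) - (-0.3438)(-0.5449)] / 1.81223392 = -0.66501234 / 1.81223392 = -0.367
  phi_hat_2 = [gamma(0) gamma(2) - gamma(1)^2] / det = [(1.3894)(-0.5449) - (-0.3438)^2] / 1.81223392 = -0.8752825 / 1.81223392 = -0.483
So phi_hat = [-0.3670, -0.4830].
Therefore phi_hat_1 = -0.3670.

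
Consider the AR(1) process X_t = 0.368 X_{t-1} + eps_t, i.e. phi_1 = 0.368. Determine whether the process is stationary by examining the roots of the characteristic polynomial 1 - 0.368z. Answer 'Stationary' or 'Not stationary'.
\text{Stationary}

The AR(p) characteristic polynomial is P(z) = 1 - 0.368z.
Stationarity requires all roots to lie outside the unit circle, i.e. |z| > 1 for every root.
This is linear in z: 1 + (-0.368) z = 0  =>  z = -1/(-0.368) = 2.717391,  |z| = 2.717391.
Moduli of all roots: 2.7174.
All moduli strictly greater than 1? Yes.
Verdict: Stationary.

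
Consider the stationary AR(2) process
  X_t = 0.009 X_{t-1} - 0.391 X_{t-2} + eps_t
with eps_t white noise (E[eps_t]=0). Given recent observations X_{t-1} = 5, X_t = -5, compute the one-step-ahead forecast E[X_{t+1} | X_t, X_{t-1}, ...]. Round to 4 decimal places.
E[X_{t+1} \mid \mathcal F_t] = -2.0000

For an AR(p) model X_t = c + sum_i phi_i X_{t-i} + eps_t, the
one-step-ahead conditional mean is
  E[X_{t+1} | X_t, ...] = c + sum_i phi_i X_{t+1-i}.
Substitute known values:
  E[X_{t+1} | ...] = (0.009) * (-5) + (-0.391) * (5)
                   = -2.0000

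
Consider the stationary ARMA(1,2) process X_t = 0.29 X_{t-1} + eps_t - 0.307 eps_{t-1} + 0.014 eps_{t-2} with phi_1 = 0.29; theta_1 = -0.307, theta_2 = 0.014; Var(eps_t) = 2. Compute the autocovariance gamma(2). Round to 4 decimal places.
\gamma(2) = 0.0181

Multiply the model equation by X_{t-k} and take expectations. With theta_0 = psi_0 = 1 and psi_j the MA(infinity) weights, this gives
  gamma(k) - sum_i phi_i gamma(k-i) = c_k,
  c_k = sigma^2 * sum_{j=k..q} theta_j psi_{j-k}   (c_k = 0 for k > q),
using gamma(-m) = gamma(m).
psi-weights needed (psi_j = theta_j + sum_i phi_i psi_{j-i}):
  psi_1 = theta_1 + phi_1 = -0.307 + (0.29) = -0.017
  psi_2 = theta_2 + phi_1 psi_1 = 0.014 + (0.29)(-0.017) = 0.00907
Right-hand sides:
  c_0 = sigma^2 (1 + theta_1 psi_1 + theta_2 psi_2) = 2 * (1 + (-0.307)(-0.017) + (0.014)(0.00907)) = 2 * 1.005346 = 2.010692
  c_1 = sigma^2 (theta_1 + theta_2 psi_1) = 2 * (-0.307 + (0.014)(-0.017)) = -0.614476
  c_2 = sigma^2 theta_2 = 2 * (0.014) = 0.028
Equations for k = 0 and k = 1 (AR order 1):
  gamma(0) = phi_1 gamma(1) + c_0
  gamma(1) = phi_1 gamma(0) + c_1
Substituting the second into the first: gamma(0) (1 - phi_1^2) = c_0 + phi_1 c_1, so
  gamma(0) = (c_0 + phi_1 c_1) / (1 - phi_1^2) = (2.010692 + (0.29)(-0.614476)) / (1 - (0.29)^2) = 1.832494 / 0.9159 = 2.000758.
  gamma(1) = phi_1 gamma(0) + c_1 = (0.29)(2.000758) + (-0.614476) = -0.034256.
For k = 2: gamma(2) = phi_1 gamma(1) + c_2
  = (0.29)(-0.034256) + (0.028) = 0.018066.
Therefore gamma(2) = 0.0181 (to 4 decimal places).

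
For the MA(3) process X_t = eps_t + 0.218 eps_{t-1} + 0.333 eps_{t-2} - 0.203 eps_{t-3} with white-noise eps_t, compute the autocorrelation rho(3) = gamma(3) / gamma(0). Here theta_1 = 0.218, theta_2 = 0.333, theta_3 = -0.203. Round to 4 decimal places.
\rho(3) = -0.1692

For an MA(q) process with theta_0 = 1, the autocovariance is
  gamma(k) = sigma^2 * sum_{i=0..q-k} theta_i * theta_{i+k},
and rho(k) = gamma(k) / gamma(0). Sigma^2 cancels.
  numerator   = (1)*(-0.203) = -0.203.
  denominator = (1)^2 + (0.218)^2 + (0.333)^2 + (-0.203)^2 = 1.199622.
  rho(3) = -0.203 / 1.199622 = -0.1692.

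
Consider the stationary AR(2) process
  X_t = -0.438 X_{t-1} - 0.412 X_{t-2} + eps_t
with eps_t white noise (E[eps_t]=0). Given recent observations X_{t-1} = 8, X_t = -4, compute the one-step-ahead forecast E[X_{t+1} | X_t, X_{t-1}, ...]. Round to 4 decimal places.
E[X_{t+1} \mid \mathcal F_t] = -1.5440

For an AR(p) model X_t = c + sum_i phi_i X_{t-i} + eps_t, the
one-step-ahead conditional mean is
  E[X_{t+1} | X_t, ...] = c + sum_i phi_i X_{t+1-i}.
Substitute known values:
  E[X_{t+1} | ...] = (-0.438) * (-4) + (-0.412) * (8)
                   = -1.5440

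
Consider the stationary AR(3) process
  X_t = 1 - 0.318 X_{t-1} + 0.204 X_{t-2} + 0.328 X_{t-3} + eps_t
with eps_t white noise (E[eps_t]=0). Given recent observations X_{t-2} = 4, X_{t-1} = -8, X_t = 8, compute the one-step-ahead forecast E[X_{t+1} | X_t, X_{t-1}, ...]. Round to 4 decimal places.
E[X_{t+1} \mid \mathcal F_t] = -1.8640

For an AR(p) model X_t = c + sum_i phi_i X_{t-i} + eps_t, the
one-step-ahead conditional mean is
  E[X_{t+1} | X_t, ...] = c + sum_i phi_i X_{t+1-i}.
Substitute known values:
  E[X_{t+1} | ...] = 1 + (-0.318) * (8) + (0.204) * (-8) + (0.328) * (4)
                   = -1.8640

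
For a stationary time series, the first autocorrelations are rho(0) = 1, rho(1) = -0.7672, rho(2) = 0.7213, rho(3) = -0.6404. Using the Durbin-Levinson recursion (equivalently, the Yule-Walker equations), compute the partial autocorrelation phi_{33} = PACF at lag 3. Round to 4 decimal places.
\phi_{33} = -0.0490

The PACF at lag k is phi_{kk}, the last component of the solution
to the Yule-Walker system G_k phi = r_k where
  (G_k)_{ij} = rho(|i - j|), (r_k)_i = rho(i), i,j = 1..k.
Equivalently, Durbin-Levinson gives phi_{kk} iteratively:
  phi_{11} = rho(1)
  phi_{kk} = [rho(k) - sum_{j=1..k-1} phi_{k-1,j} rho(k-j)]
            / [1 - sum_{j=1..k-1} phi_{k-1,j} rho(j)],
  phi_{k,j} = phi_{k-1,j} - phi_{kk} phi_{k-1,k-j},  j = 1..k-1.
Step k = 1:
  phi_11 = rho(1) = -0.7672.
Step k = 2:
  phi_22 = [rho(2) - phi_11 rho(1)] / [1 - phi_11 rho(1)] = [0.7213 - (-0.7672)(-0.7672)] / [1 - (-0.7672)(-0.7672)]
         = 0.13270416 / 0.41140416 = 0.322564.
  Update: phi_21 = phi_11 - phi_22 phi_11 = -0.7672 - (0.322564)(-0.7672) = -0.519729.
Step k = 3:
  phi_33 = [rho(3) - phi_21 rho(2) - phi_22 rho(1)] / [1 - phi_21 rho(1) - phi_22 rho(2)]
    numerator   = -0.6404 - (-0.519729)(0.7213) - (0.322564)(-0.7672) = -0.01804845
    denominator = 1 - (-0.519729)(-0.7672) - (0.322564)(0.7213) = 0.36859858
  phi_33 = -0.01804845 / 0.36859858 = -0.049.
Therefore phi_{33} = -0.0490.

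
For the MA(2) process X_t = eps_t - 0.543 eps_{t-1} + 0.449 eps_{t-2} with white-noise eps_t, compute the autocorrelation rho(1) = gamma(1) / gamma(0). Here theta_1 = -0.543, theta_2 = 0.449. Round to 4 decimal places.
\rho(1) = -0.5258

For an MA(q) process with theta_0 = 1, the autocovariance is
  gamma(k) = sigma^2 * sum_{i=0..q-k} theta_i * theta_{i+k},
and rho(k) = gamma(k) / gamma(0). Sigma^2 cancels.
  numerator   = (1)*(-0.543) + (-0.543)*(0.449) = -0.786807.
  denominator = (1)^2 + (-0.543)^2 + (0.449)^2 = 1.49645.
  rho(1) = -0.786807 / 1.49645 = -0.5258.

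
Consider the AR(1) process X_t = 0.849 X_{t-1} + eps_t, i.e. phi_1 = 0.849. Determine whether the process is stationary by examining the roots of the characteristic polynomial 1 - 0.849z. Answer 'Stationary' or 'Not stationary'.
\text{Stationary}

The AR(p) characteristic polynomial is P(z) = 1 - 0.849z.
Stationarity requires all roots to lie outside the unit circle, i.e. |z| > 1 for every root.
This is linear in z: 1 + (-0.849) z = 0  =>  z = -1/(-0.849) = 1.177856,  |z| = 1.177856.
Moduli of all roots: 1.1779.
All moduli strictly greater than 1? Yes.
Verdict: Stationary.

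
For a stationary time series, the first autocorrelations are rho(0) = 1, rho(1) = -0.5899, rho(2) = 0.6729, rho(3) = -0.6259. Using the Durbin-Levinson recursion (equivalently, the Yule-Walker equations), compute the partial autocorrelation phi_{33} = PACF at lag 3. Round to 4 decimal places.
\phi_{33} = -0.2710

The PACF at lag k is phi_{kk}, the last component of the solution
to the Yule-Walker system G_k phi = r_k where
  (G_k)_{ij} = rho(|i - j|), (r_k)_i = rho(i), i,j = 1..k.
Equivalently, Durbin-Levinson gives phi_{kk} iteratively:
  phi_{11} = rho(1)
  phi_{kk} = [rho(k) - sum_{j=1..k-1} phi_{k-1,j} rho(k-j)]
            / [1 - sum_{j=1..k-1} phi_{k-1,j} rho(j)],
  phi_{k,j} = phi_{k-1,j} - phi_{kk} phi_{k-1,k-j},  j = 1..k-1.
Step k = 1:
  phi_11 = rho(1) = -0.5899.
Step k = 2:
  phi_22 = [rho(2) - phi_11 rho(1)] / [1 - phi_11 rho(1)] = [0.6729 - (-0.5899)(-0.5899)] / [1 - (-0.5899)(-0.5899)]
         = 0.32491799 / 0.65201799 = 0.498327.
  Update: phi_21 = phi_11 - phi_22 phi_11 = -0.5899 - (0.498327)(-0.5899) = -0.295937.
Step k = 3:
  phi_33 = [rho(3) - phi_21 rho(2) - phi_22 rho(1)] / [1 - phi_21 rho(1) - phi_22 rho(2)]
    numerator   = -0.6259 - (-0.295937)(0.6729) - (0.498327)(-0.5899) = -0.13280101
    denominator = 1 - (-0.295937)(-0.5899) - (0.498327)(0.6729) = 0.49010267
  phi_33 = -0.13280101 / 0.49010267 = -0.271.
Therefore phi_{33} = -0.2710.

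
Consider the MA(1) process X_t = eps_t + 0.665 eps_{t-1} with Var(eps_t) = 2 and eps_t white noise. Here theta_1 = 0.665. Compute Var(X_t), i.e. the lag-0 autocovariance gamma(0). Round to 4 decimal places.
\gamma(0) = 2.8845

For an MA(q) process X_t = eps_t + sum_i theta_i eps_{t-i} with
Var(eps_t) = sigma^2, the variance is
  gamma(0) = sigma^2 * (1 + sum_i theta_i^2).
  sum_i theta_i^2 = (0.665)^2 = 0.442225.
  gamma(0) = 2 * (1 + 0.442225) = 2 * 1.442225 = 2.88445, which rounds to 2.8845.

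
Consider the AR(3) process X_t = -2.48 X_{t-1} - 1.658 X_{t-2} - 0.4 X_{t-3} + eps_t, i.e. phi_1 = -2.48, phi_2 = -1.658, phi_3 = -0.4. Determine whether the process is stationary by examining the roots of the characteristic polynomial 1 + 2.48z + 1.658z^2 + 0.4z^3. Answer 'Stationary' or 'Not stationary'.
\text{Not stationary}

The AR(p) characteristic polynomial is P(z) = 1 + 2.48z + 1.658z^2 + 0.4z^3.
Stationarity requires all roots to lie outside the unit circle, i.e. |z| > 1 for every root.
Degree 3: look for a simple real root z0 first, then factor out (1 - z/z0) and solve the remaining quadratic.
Testing z0 = -0.625: P(-0.625) = 1 + (2.48)(-0.625) + (1.658)(-0.625)^2 + (0.4)(-0.625)^3
  = 1 + (-1.55) + (0.647656) + (-0.097656) = 0.  So z_0 = -0.625 is a root, |z_0| = 0.625.
Divide out the factor (1 + 1.6 z) = (1 - z/z0) (since 1/z0 = -1.6):
  P(z) = (1 + 1.6 z)(1 + (0.88) z + (0.25) z^2)
  [check: z-coef 0.88 - (-1.6) = 2.48; z^2-coef 0.25 - (-1.6)(0.88) = 1.658; z^3-coef -(-1.6)(0.25) = 0.4.]
Remaining roots from the quadratic factor 1 + (0.88) z + (0.25) z^2:
  Set 1 + (0.88) z + (0.25) z^2 = 0, i.e. a z^2 + b z + c = 0 with a = 0.25, b = 0.88, c = 1.
  Discriminant D = b^2 - 4ac = (0.88)^2 - 4*(0.25)*1 = 0.7744 - (1) = -0.2256.
  D < 0, so the roots are the complex-conjugate pair z = (-b +/- i sqrt(-D)) / (2a) = -1.76 +/- 0.9499i.
  For a conjugate pair |z|^2 = z * conj(z) = (product of roots) = c/a = 1/(0.25) = 4, so |z| = sqrt(4) = 2 for both roots.
Moduli of all roots: 0.6250, 2.0000, 2.0000.
All moduli strictly greater than 1? No.
Verdict: Not stationary.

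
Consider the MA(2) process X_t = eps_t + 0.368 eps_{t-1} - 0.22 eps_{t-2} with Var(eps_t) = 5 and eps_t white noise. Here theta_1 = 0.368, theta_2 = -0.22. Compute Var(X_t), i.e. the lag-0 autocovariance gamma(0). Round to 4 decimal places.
\gamma(0) = 5.9191

For an MA(q) process X_t = eps_t + sum_i theta_i eps_{t-i} with
Var(eps_t) = sigma^2, the variance is
  gamma(0) = sigma^2 * (1 + sum_i theta_i^2).
  sum_i theta_i^2 = (0.368)^2 + (-0.22)^2 = 0.135424 + 0.0484 = 0.183824.
  gamma(0) = 5 * (1 + 0.183824) = 5 * 1.183824 = 5.91912, which rounds to 5.9191.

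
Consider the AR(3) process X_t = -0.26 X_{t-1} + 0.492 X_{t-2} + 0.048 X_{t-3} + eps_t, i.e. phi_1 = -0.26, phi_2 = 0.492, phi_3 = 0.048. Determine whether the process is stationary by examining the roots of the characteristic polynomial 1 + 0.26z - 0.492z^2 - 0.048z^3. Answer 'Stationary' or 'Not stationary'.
\text{Stationary}

The AR(p) characteristic polynomial is P(z) = 1 + 0.26z - 0.492z^2 - 0.048z^3.
Stationarity requires all roots to lie outside the unit circle, i.e. |z| > 1 for every root.
Degree 3: look for a simple real root z0 first, then factor out (1 - z/z0) and solve the remaining quadratic.
Testing z0 = -1.25: P(-1.25) = 1 + (0.26)(-1.25) + (-0.492)(-1.25)^2 + (-0.048)(-1.25)^3
  = 1 + (-0.325) + (-0.76875) + (0.09375) = 0.  So z_0 = -1.25 is a root, |z_0| = 1.25.
Divide out the factor (1 + 0.8 z) = (1 - z/z0) (since 1/z0 = -0.8):
  P(z) = (1 + 0.8 z)(1 + (-0.54) z + (-0.06) z^2)
  [check: z-coef -0.54 - (-0.8) = 0.26; z^2-coef -0.06 - (-0.8)(-0.54) = -0.492; z^3-coef -(-0.8)(-0.06) = -0.048.]
Remaining roots from the quadratic factor 1 + (-0.54) z + (-0.06) z^2:
  Set 1 + (-0.54) z + (-0.06) z^2 = 0, i.e. a z^2 + b z + c = 0 with a = -0.06, b = -0.54, c = 1.
  Discriminant D = b^2 - 4ac = (-0.54)^2 - 4*(-0.06)*1 = 0.2916 - (-0.24) = 0.5316.
  D >= 0, so the roots are real: z = (-b +/- sqrt(D)) / (2a) = (0.54 +/- 0.729109) / (-0.12).
    z_1 = (0.54 + 0.729109) / (-0.12) = -10.5759,   |z_1| = 10.5759.
    z_2 = (0.54 - 0.729109) / (-0.12) = 1.5759,   |z_2| = 1.5759.
Moduli of all roots: 1.2500, 10.5759, 1.5759.
All moduli strictly greater than 1? Yes.
Verdict: Stationary.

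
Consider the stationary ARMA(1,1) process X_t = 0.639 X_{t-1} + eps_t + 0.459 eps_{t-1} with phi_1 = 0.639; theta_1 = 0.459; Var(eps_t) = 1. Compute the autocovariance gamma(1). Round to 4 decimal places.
\gamma(1) = 2.4000

Multiply the model equation by X_{t-k} and take expectations. With theta_0 = psi_0 = 1 and psi_j the MA(infinity) weights, this gives
  gamma(k) - sum_i phi_i gamma(k-i) = c_k,
  c_k = sigma^2 * sum_{j=k..q} theta_j psi_{j-k}   (c_k = 0 for k > q),
using gamma(-m) = gamma(m).
psi-weights needed (psi_j = theta_j + sum_i phi_i psi_{j-i}):
  psi_1 = theta_1 + phi_1 = 0.459 + (0.639) = 1.098
Right-hand sides:
  c_0 = sigma^2 (1 + theta_1 psi_1) = 1 * (1 + (0.459)(1.098)) = 1 * 1.503982 = 1.503982
  c_1 = sigma^2 theta_1 = 1 * (0.459) = 0.459
  c_2 = 0
Equations for k = 0 and k = 1 (AR order 1):
  gamma(0) = phi_1 gamma(1) + c_0
  gamma(1) = phi_1 gamma(0) + c_1
Substituting the second into the first: gamma(0) (1 - phi_1^2) = c_0 + phi_1 c_1, so
  gamma(0) = (c_0 + phi_1 c_1) / (1 - phi_1^2) = (1.503982 + (0.639)(0.459)) / (1 - (0.639)^2) = 1.797283 / 0.591679 = 3.037598.
  gamma(1) = phi_1 gamma(0) + c_1 = (0.639)(3.037598) + (0.459) = 2.400025.
Therefore gamma(1) = 2.4000 (to 4 decimal places).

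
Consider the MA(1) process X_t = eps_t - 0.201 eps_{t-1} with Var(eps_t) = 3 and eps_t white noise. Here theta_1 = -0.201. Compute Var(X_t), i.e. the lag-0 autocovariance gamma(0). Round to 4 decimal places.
\gamma(0) = 3.1212

For an MA(q) process X_t = eps_t + sum_i theta_i eps_{t-i} with
Var(eps_t) = sigma^2, the variance is
  gamma(0) = sigma^2 * (1 + sum_i theta_i^2).
  sum_i theta_i^2 = (-0.201)^2 = 0.040401.
  gamma(0) = 3 * (1 + 0.040401) = 3 * 1.040401 = 3.121203, which rounds to 3.1212.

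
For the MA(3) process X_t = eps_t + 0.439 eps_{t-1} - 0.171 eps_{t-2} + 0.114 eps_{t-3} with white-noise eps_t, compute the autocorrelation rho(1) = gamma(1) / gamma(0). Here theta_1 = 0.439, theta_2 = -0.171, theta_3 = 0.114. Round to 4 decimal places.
\rho(1) = 0.2789

For an MA(q) process with theta_0 = 1, the autocovariance is
  gamma(k) = sigma^2 * sum_{i=0..q-k} theta_i * theta_{i+k},
and rho(k) = gamma(k) / gamma(0). Sigma^2 cancels.
  numerator   = (1)*(0.439) + (0.439)*(-0.171) + (-0.171)*(0.114) = 0.344437.
  denominator = (1)^2 + (0.439)^2 + (-0.171)^2 + (0.114)^2 = 1.234958.
  rho(1) = 0.344437 / 1.234958 = 0.2789.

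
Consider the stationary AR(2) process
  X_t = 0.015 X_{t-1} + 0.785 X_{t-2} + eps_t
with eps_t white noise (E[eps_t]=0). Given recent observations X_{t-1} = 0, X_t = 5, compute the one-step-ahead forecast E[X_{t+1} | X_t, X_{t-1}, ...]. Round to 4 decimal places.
E[X_{t+1} \mid \mathcal F_t] = 0.0750

For an AR(p) model X_t = c + sum_i phi_i X_{t-i} + eps_t, the
one-step-ahead conditional mean is
  E[X_{t+1} | X_t, ...] = c + sum_i phi_i X_{t+1-i}.
Substitute known values:
  E[X_{t+1} | ...] = (0.015) * (5) + (0.785) * (0)
                   = 0.0750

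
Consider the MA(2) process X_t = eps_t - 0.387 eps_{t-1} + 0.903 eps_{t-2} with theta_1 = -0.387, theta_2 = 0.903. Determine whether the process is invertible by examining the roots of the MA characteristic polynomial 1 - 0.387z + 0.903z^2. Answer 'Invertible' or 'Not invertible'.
\text{Invertible}

The MA(q) characteristic polynomial is P(z) = 1 - 0.387z + 0.903z^2.
Invertibility requires all roots to lie outside the unit circle, i.e. |z| > 1 for every root.
Set 1 + (-0.387) z + (0.903) z^2 = 0, i.e. a z^2 + b z + c = 0 with a = 0.903, b = -0.387, c = 1.
Discriminant D = b^2 - 4ac = (-0.387)^2 - 4*(0.903)*1 = 0.149769 - (3.612) = -3.462231.
D < 0, so the roots are the complex-conjugate pair z = (-b +/- i sqrt(-D)) / (2a) = 0.2143 +/- 1.0303i.
For a conjugate pair |z|^2 = z * conj(z) = (product of roots) = c/a = 1/(0.903) = 1.10742, so |z| = sqrt(1.10742) = 1.0523 for both roots.
Moduli of all roots: 1.0523, 1.0523.
All moduli strictly greater than 1? Yes.
Verdict: Invertible.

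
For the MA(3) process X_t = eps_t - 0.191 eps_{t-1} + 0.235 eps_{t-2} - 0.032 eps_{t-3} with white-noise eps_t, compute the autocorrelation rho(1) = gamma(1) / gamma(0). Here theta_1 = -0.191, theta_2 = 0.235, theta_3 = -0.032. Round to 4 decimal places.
\rho(1) = -0.2227

For an MA(q) process with theta_0 = 1, the autocovariance is
  gamma(k) = sigma^2 * sum_{i=0..q-k} theta_i * theta_{i+k},
and rho(k) = gamma(k) / gamma(0). Sigma^2 cancels.
  numerator   = (1)*(-0.191) + (-0.191)*(0.235) + (0.235)*(-0.032) = -0.243405.
  denominator = (1)^2 + (-0.191)^2 + (0.235)^2 + (-0.032)^2 = 1.09273.
  rho(1) = -0.243405 / 1.09273 = -0.2227.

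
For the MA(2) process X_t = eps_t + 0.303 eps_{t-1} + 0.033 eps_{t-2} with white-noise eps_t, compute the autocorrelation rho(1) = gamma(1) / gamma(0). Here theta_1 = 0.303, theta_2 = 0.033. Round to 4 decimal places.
\rho(1) = 0.2864

For an MA(q) process with theta_0 = 1, the autocovariance is
  gamma(k) = sigma^2 * sum_{i=0..q-k} theta_i * theta_{i+k},
and rho(k) = gamma(k) / gamma(0). Sigma^2 cancels.
  numerator   = (1)*(0.303) + (0.303)*(0.033) = 0.312999.
  denominator = (1)^2 + (0.303)^2 + (0.033)^2 = 1.092898.
  rho(1) = 0.312999 / 1.092898 = 0.2864.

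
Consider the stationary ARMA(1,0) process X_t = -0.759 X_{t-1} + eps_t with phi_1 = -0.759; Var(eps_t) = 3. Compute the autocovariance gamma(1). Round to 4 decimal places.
\gamma(1) = -5.3713

Multiply the model equation by X_{t-k} and take expectations. With theta_0 = psi_0 = 1 and psi_j the MA(infinity) weights, this gives
  gamma(k) - sum_i phi_i gamma(k-i) = c_k,
  c_k = sigma^2 * sum_{j=k..q} theta_j psi_{j-k}   (c_k = 0 for k > q),
using gamma(-m) = gamma(m).
Pure AR (q = 0): c_0 = sigma^2 = 3, c_k = 0 for k >= 1.
Equations for k = 0 and k = 1 (AR order 1):
  gamma(0) = phi_1 gamma(1) + c_0
  gamma(1) = phi_1 gamma(0) + c_1
Substituting the second into the first: gamma(0) (1 - phi_1^2) = c_0 + phi_1 c_1, so
  gamma(0) = c_0 / (1 - phi_1^2) = 3 / (1 - (-0.759)^2) = 3 / 0.423919 = 7.076824.
  gamma(1) = phi_1 gamma(0) = (-0.759)(7.076824) = -5.371309.
Therefore gamma(1) = -5.3713 (to 4 decimal places).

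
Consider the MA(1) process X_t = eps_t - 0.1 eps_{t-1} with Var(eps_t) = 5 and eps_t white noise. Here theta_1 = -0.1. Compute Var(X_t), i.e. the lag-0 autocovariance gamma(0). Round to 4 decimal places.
\gamma(0) = 5.0500

For an MA(q) process X_t = eps_t + sum_i theta_i eps_{t-i} with
Var(eps_t) = sigma^2, the variance is
  gamma(0) = sigma^2 * (1 + sum_i theta_i^2).
  sum_i theta_i^2 = (-0.1)^2 = 0.01.
  gamma(0) = 5 * (1 + 0.01) = 5 * 1.01 = 5.05, which rounds to 5.0500.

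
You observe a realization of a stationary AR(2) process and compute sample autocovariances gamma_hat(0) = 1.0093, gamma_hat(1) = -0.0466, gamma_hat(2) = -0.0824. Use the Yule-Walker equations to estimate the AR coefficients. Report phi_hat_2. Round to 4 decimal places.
\hat\phi_{2} = -0.0840

The Yule-Walker equations for an AR(p) process read, in matrix form,
  Gamma_p phi = r_p,   with   (Gamma_p)_{ij} = gamma(|i - j|),
                       (r_p)_i = gamma(i),   i,j = 1..p.
Substitute the sample gammas (Toeplitz matrix and right-hand side of size 2):
  Gamma_p = [[1.0093, -0.0466], [-0.0466, 1.0093]]
  r_p     = [-0.0466, -0.0824]
Written out:
  1.0093 phi_1 - 0.0466 phi_2 = -0.0466
  -0.0466 phi_1 + 1.0093 phi_2 = -0.0824
Solve by Cramer's rule:
  det = gamma(0)^2 - gamma(1)^2 = (1.0093)^2 - (-0.0466)^2 = 1.01868649 - 0.00217156 = 1.01651493
  phi_hat_1 = [gamma(1) gamma(0) - gamma(1) gamma(2)] / det = [(-0.0466)(1.0093) - (-0.0466)(-0.0824)] / 1.01651493 = -0.05087322 / 1.01651493 = -0.05
  phi_hat_2 = [gamma(0) gamma(2) - gamma(1)^2] / det = [(1.0093)(-0.0824) - (-0.0466)^2] / 1.01651493 = -0.08533788 / 1.01651493 = -0.084
So phi_hat = [-0.0500, -0.0840].
Therefore phi_hat_2 = -0.0840.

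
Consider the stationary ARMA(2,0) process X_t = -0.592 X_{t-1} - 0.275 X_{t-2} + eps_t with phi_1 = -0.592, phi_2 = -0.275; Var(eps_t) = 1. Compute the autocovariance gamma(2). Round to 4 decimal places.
\gamma(2) = -0.0002

Multiply the model equation by X_{t-k} and take expectations. With theta_0 = psi_0 = 1 and psi_j the MA(infinity) weights, this gives
  gamma(k) - sum_i phi_i gamma(k-i) = c_k,
  c_k = sigma^2 * sum_{j=k..q} theta_j psi_{j-k}   (c_k = 0 for k > q),
using gamma(-m) = gamma(m).
Pure AR (q = 0): c_0 = sigma^2 = 1, c_k = 0 for k >= 1.
Equations for k = 0, 1, 2 (AR order 2, c_2 = 0):
  (E0) gamma(0) = phi_1 gamma(1) + phi_2 gamma(2) + c_0
  (E1) gamma(1) = phi_1 gamma(0) + phi_2 gamma(1) + c_1
  (E2) gamma(2) = phi_1 gamma(1) + phi_2 gamma(0)
From (E1): gamma(1) = A gamma(0) + B with
  A = phi_1 / (1 - phi_2) = -0.592 / 1.275 = -0.464314,   B = c_1 / (1 - phi_2) = 0 / 1.275 = 0.
Insert (E2) into (E0): gamma(0) (1 - phi_2^2) = phi_1 (1 + phi_2) gamma(1) + c_0.
  phi_1 (1 + phi_2) = (-0.592)(0.725) = -0.4292,   1 - phi_2^2 = 0.924375.
Replace gamma(1) by A gamma(0) + B and collect gamma(0):
  gamma(0) [0.924375 - (-0.4292)(-0.464314)] = c_0 = 1
  gamma(0) * 0.725092 = 1
  gamma(0) = 1 / 0.725092 = 1.379136.
  gamma(1) = A gamma(0) = (-0.464314)(1.379136) = -0.640352.
  gamma(2) = phi_1 gamma(1) + phi_2 gamma(0) = (-0.592)(-0.640352) + (-0.275)(1.379136) = -0.000174.
Therefore gamma(2) = -0.0002 (to 4 decimal places).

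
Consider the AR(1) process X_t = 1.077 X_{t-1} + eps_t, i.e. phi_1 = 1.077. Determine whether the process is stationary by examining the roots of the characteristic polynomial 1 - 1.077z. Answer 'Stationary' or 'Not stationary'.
\text{Not stationary}

The AR(p) characteristic polynomial is P(z) = 1 - 1.077z.
Stationarity requires all roots to lie outside the unit circle, i.e. |z| > 1 for every root.
This is linear in z: 1 + (-1.077) z = 0  =>  z = -1/(-1.077) = 0.928505,  |z| = 0.928505.
Moduli of all roots: 0.9285.
All moduli strictly greater than 1? No.
Verdict: Not stationary.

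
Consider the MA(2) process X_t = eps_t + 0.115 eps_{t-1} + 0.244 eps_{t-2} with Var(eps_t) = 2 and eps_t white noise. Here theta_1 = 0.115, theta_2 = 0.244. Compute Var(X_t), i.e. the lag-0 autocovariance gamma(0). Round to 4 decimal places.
\gamma(0) = 2.1455

For an MA(q) process X_t = eps_t + sum_i theta_i eps_{t-i} with
Var(eps_t) = sigma^2, the variance is
  gamma(0) = sigma^2 * (1 + sum_i theta_i^2).
  sum_i theta_i^2 = (0.115)^2 + (0.244)^2 = 0.013225 + 0.059536 = 0.072761.
  gamma(0) = 2 * (1 + 0.072761) = 2 * 1.072761 = 2.145522, which rounds to 2.1455.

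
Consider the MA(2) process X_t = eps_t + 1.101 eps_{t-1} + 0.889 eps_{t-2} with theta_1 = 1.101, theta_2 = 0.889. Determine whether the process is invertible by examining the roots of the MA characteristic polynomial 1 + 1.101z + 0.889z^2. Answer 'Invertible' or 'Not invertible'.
\text{Invertible}

The MA(q) characteristic polynomial is P(z) = 1 + 1.101z + 0.889z^2.
Invertibility requires all roots to lie outside the unit circle, i.e. |z| > 1 for every root.
Set 1 + (1.101) z + (0.889) z^2 = 0, i.e. a z^2 + b z + c = 0 with a = 0.889, b = 1.101, c = 1.
Discriminant D = b^2 - 4ac = (1.101)^2 - 4*(0.889)*1 = 1.212201 - (3.556) = -2.343799.
D < 0, so the roots are the complex-conjugate pair z = (-b +/- i sqrt(-D)) / (2a) = -0.6192 +/- 0.8611i.
For a conjugate pair |z|^2 = z * conj(z) = (product of roots) = c/a = 1/(0.889) = 1.124859, so |z| = sqrt(1.124859) = 1.0606 for both roots.
Moduli of all roots: 1.0606, 1.0606.
All moduli strictly greater than 1? Yes.
Verdict: Invertible.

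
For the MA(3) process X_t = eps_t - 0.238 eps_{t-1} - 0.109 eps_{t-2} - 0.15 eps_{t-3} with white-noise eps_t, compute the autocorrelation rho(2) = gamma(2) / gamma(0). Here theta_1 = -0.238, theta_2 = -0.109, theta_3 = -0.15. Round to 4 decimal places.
\rho(2) = -0.0672

For an MA(q) process with theta_0 = 1, the autocovariance is
  gamma(k) = sigma^2 * sum_{i=0..q-k} theta_i * theta_{i+k},
and rho(k) = gamma(k) / gamma(0). Sigma^2 cancels.
  numerator   = (1)*(-0.109) + (-0.238)*(-0.15) = -0.0733.
  denominator = (1)^2 + (-0.238)^2 + (-0.109)^2 + (-0.15)^2 = 1.091025.
  rho(2) = -0.0733 / 1.091025 = -0.0672.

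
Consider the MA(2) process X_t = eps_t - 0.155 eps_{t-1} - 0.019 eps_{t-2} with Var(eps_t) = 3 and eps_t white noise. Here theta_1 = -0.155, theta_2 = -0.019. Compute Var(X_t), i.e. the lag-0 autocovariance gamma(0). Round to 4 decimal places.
\gamma(0) = 3.0732

For an MA(q) process X_t = eps_t + sum_i theta_i eps_{t-i} with
Var(eps_t) = sigma^2, the variance is
  gamma(0) = sigma^2 * (1 + sum_i theta_i^2).
  sum_i theta_i^2 = (-0.155)^2 + (-0.019)^2 = 0.024025 + 0.000361 = 0.024386.
  gamma(0) = 3 * (1 + 0.024386) = 3 * 1.024386 = 3.073158, which rounds to 3.0732.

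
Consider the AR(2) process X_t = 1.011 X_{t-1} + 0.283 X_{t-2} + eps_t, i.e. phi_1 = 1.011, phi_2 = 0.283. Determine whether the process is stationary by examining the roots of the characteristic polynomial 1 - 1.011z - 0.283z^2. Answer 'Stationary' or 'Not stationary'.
\text{Not stationary}

The AR(p) characteristic polynomial is P(z) = 1 - 1.011z - 0.283z^2.
Stationarity requires all roots to lie outside the unit circle, i.e. |z| > 1 for every root.
Set 1 + (-1.011) z + (-0.283) z^2 = 0, i.e. a z^2 + b z + c = 0 with a = -0.283, b = -1.011, c = 1.
Discriminant D = b^2 - 4ac = (-1.011)^2 - 4*(-0.283)*1 = 1.022121 - (-1.132) = 2.154121.
D >= 0, so the roots are real: z = (-b +/- sqrt(D)) / (2a) = (1.011 +/- 1.467692) / (-0.566).
  z_1 = (1.011 + 1.467692) / (-0.566) = -4.3793,   |z_1| = 4.3793.
  z_2 = (1.011 - 1.467692) / (-0.566) = 0.8069,   |z_2| = 0.8069.
Moduli of all roots: 4.3793, 0.8069.
All moduli strictly greater than 1? No.
Verdict: Not stationary.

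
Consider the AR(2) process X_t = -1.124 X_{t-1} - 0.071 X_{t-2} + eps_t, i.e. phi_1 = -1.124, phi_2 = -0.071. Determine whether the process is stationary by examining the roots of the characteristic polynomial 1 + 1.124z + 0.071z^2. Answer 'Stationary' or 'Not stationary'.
\text{Not stationary}

The AR(p) characteristic polynomial is P(z) = 1 + 1.124z + 0.071z^2.
Stationarity requires all roots to lie outside the unit circle, i.e. |z| > 1 for every root.
Set 1 + (1.124) z + (0.071) z^2 = 0, i.e. a z^2 + b z + c = 0 with a = 0.071, b = 1.124, c = 1.
Discriminant D = b^2 - 4ac = (1.124)^2 - 4*(0.071)*1 = 1.263376 - (0.284) = 0.979376.
D >= 0, so the roots are real: z = (-b +/- sqrt(D)) / (2a) = (-1.124 +/- 0.989634) / (0.142).
  z_1 = (-1.124 + 0.989634) / (0.142) = -0.9462,   |z_1| = 0.9462.
  z_2 = (-1.124 - 0.989634) / (0.142) = -14.8847,   |z_2| = 14.8847.
Moduli of all roots: 0.9462, 14.8847.
All moduli strictly greater than 1? No.
Verdict: Not stationary.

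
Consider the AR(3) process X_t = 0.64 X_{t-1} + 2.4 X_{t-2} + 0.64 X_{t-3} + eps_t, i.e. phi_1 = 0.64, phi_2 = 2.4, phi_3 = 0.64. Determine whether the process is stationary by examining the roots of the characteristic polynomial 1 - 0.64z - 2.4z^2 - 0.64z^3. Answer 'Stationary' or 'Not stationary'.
\text{Not stationary}

The AR(p) characteristic polynomial is P(z) = 1 - 0.64z - 2.4z^2 - 0.64z^3.
Stationarity requires all roots to lie outside the unit circle, i.e. |z| > 1 for every root.
Degree 3: look for a simple real root z0 first, then factor out (1 - z/z0) and solve the remaining quadratic.
Testing z0 = 0.5: P(0.5) = 1 + (-0.64)(0.5) + (-2.4)(0.5)^2 + (-0.64)(0.5)^3
  = 1 + (-0.32) + (-0.6) + (-0.08) = 0.  So z_0 = 0.5 is a root, |z_0| = 0.5.
Divide out the factor (1 - 2 z) = (1 - z/z0) (since 1/z0 = 2):
  P(z) = (1 - 2 z)(1 + (1.36) z + (0.32) z^2)
  [check: z-coef 1.36 - (2) = -0.64; z^2-coef 0.32 - (2)(1.36) = -2.4; z^3-coef -(2)(0.32) = -0.64.]
Remaining roots from the quadratic factor 1 + (1.36) z + (0.32) z^2:
  Set 1 + (1.36) z + (0.32) z^2 = 0, i.e. a z^2 + b z + c = 0 with a = 0.32, b = 1.36, c = 1.
  Discriminant D = b^2 - 4ac = (1.36)^2 - 4*(0.32)*1 = 1.8496 - (1.28) = 0.5696.
  D >= 0, so the roots are real: z = (-b +/- sqrt(D)) / (2a) = (-1.36 +/- 0.754718) / (0.64).
    z_1 = (-1.36 + 0.754718) / (0.64) = -0.9458,   |z_1| = 0.9458.
    z_2 = (-1.36 - 0.754718) / (0.64) = -3.3042,   |z_2| = 3.3042.
Moduli of all roots: 0.5000, 0.9458, 3.3042.
All moduli strictly greater than 1? No.
Verdict: Not stationary.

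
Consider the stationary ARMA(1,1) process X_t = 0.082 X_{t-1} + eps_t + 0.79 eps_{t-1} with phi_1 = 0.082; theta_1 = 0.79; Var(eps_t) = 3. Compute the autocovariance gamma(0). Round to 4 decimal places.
\gamma(0) = 5.2966

Multiply the model equation by X_{t-k} and take expectations. With theta_0 = psi_0 = 1 and psi_j the MA(infinity) weights, this gives
  gamma(k) - sum_i phi_i gamma(k-i) = c_k,
  c_k = sigma^2 * sum_{j=k..q} theta_j psi_{j-k}   (c_k = 0 for k > q),
using gamma(-m) = gamma(m).
psi-weights needed (psi_j = theta_j + sum_i phi_i psi_{j-i}):
  psi_1 = theta_1 + phi_1 = 0.79 + (0.082) = 0.872
Right-hand sides:
  c_0 = sigma^2 (1 + theta_1 psi_1) = 3 * (1 + (0.79)(0.872)) = 3 * 1.68888 = 5.06664
  c_1 = sigma^2 theta_1 = 3 * (0.79) = 2.37
  c_2 = 0
Equations for k = 0 and k = 1 (AR order 1):
  gamma(0) = phi_1 gamma(1) + c_0
  gamma(1) = phi_1 gamma(0) + c_1
Substituting the second into the first: gamma(0) (1 - phi_1^2) = c_0 + phi_1 c_1, so
  gamma(0) = (c_0 + phi_1 c_1) / (1 - phi_1^2) = (5.06664 + (0.082)(2.37)) / (1 - (0.082)^2) = 5.26098 / 0.993276 = 5.296594.
Therefore gamma(0) = 5.2966 (to 4 decimal places).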